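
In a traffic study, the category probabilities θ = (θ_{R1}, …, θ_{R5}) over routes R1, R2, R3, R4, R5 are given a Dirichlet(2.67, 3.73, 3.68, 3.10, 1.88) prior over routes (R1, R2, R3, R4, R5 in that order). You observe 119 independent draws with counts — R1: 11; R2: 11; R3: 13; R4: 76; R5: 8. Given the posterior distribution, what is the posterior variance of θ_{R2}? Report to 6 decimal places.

0.000724

The Dirichlet prior is conjugate to the Multinomial likelihood: each posterior αⱼ = prior αⱼ + observed count nⱼ.
Posterior concentration: (13.67, 14.73, 16.68, 79.10, 9.88), total = 134.06.
Var[θ_j] = α_j(Σα−α_j)/((Σα)²(Σα+1)) = 14.73·119.33/(134.06²·135.06) = 0.000724.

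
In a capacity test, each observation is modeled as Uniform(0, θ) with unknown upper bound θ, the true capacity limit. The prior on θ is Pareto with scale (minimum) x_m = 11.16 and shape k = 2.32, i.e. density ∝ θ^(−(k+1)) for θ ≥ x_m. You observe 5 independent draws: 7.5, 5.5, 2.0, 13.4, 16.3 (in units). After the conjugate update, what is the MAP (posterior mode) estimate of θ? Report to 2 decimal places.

16.30

A Pareto(scale x_m, shape k) prior on the upper bound θ of Uniform(0, θ) is conjugate: posterior is Pareto(max(x_m, max xᵢ), k + n).
Sample maximum = 16.3; prior scale x_m = 11.16 → posterior scale = max = 16.30.
Posterior shape = 2.32 + 5 = 7.32.
The Pareto density is decreasing on [x_m, ∞), so the mode is x_m = 16.30.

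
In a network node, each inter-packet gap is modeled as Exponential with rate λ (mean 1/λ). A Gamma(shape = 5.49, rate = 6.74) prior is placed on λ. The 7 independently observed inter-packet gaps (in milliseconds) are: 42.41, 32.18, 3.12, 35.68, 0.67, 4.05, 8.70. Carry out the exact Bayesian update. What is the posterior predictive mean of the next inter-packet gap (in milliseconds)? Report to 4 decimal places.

With a Gamma(shape α, rate β) prior on the exponential rate λ, the posterior after n observations with total T = Σxᵢ is Gamma(α+n, β+T).
Sum of observations T = 126.81 milliseconds; n = 7.
Posterior: Gamma(5.49+7, 6.74+126.81) = Gamma(12.49, 133.55).
The predictive distribution for the next observation is Lomax; its mean is β/(α−1) = 133.55/11.49 = 11.6232.

11.6232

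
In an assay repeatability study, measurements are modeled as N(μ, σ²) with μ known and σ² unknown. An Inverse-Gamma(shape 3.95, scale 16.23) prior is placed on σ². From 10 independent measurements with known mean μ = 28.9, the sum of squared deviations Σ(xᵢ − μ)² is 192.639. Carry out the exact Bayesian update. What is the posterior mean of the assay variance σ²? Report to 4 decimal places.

14.1572

With known mean μ and an Inverse-Gamma(α, β) prior on σ², the Normal likelihood is conjugate: posterior is Inv-Gamma(α + n/2, β + Σ(xᵢ−μ)²/2).
Posterior: Inv-Gamma(3.95 + 10/2, 16.23 + 192.639/2) = Inv-Gamma(8.95, 112.5495).
E[σ²|data] = β/(α−1) = 112.5495/7.95 = 14.1572.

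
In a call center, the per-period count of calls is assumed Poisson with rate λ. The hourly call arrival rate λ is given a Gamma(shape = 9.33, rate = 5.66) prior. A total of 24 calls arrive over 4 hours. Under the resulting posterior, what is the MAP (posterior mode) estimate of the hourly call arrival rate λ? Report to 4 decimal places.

With a Gamma(shape α, rate β) prior, the Poisson likelihood is conjugate: the posterior is Gamma(α + ΣXᵢ, β + n).
Posterior: Gamma(α+S, β+n) = Gamma(9.33+24, 5.66+4) = Gamma(33.33, 9.66).
Mode of Gamma(α,β) for α≥1 is (α−1)/β = 32.33/9.66 = 3.3468.

3.3468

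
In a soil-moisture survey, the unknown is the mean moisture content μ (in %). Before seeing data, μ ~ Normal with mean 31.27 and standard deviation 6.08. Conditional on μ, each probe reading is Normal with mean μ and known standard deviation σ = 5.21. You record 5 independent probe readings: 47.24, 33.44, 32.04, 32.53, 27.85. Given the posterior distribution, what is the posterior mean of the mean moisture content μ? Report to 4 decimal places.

For Normal data with known variance σ², a Normal(μ₀, σ₀²) prior on μ is conjugate. Posterior precision = 1/σ₀² + n/σ²; posterior mean is the precision-weighted average of μ₀ and x̄.
Σxᵢ = 47.24 + 33.44 + 32.04 + 32.53 + 27.85 = 173.1, so n·x̄ = 173.1.
σ₀² = 6.08² = 36.9664, σ² = 5.21² = 27.1441; σ² + n·σ₀² = 27.1441 + 5·36.9664 = 211.9761.
Posterior mean = (μ₀/σ₀² + n·x̄/σ²)/(1/σ₀² + n/σ²) = (σ²·μ₀ + σ₀²·n·x̄)/(σ² + n·σ₀²) = (27.1441·31.27 + 36.9664·173.1)/211.9761 = 7247.679847/211.9761 = 34.1910.

34.1910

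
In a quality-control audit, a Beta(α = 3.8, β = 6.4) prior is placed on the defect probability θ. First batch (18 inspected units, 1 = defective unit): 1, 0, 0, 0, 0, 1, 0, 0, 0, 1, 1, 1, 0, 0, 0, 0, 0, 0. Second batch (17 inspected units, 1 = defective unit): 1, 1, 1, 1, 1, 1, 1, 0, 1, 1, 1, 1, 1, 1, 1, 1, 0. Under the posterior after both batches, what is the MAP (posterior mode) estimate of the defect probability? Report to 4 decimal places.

0.5278

The Beta prior is conjugate to a Binomial/Bernoulli likelihood; the update adds successes to α and failures to β.
After batch 1: Beta(3.8+5, 6.4+13) = Beta(8.8, 19.4).
After batch 2: Beta(8.8+15, 19.4+2) = Beta(23.8, 21.4).
Mode of Beta(a,b) for a,b>1 is (a−1)/(a+b−2) = 22.8/43.2 = 0.5278.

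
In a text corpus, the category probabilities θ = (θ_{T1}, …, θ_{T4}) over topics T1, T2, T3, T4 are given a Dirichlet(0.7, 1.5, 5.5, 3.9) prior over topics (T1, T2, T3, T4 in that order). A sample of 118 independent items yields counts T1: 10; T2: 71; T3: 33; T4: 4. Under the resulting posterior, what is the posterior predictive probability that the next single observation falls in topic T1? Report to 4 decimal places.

The Dirichlet prior is conjugate to the Multinomial likelihood: each posterior αⱼ = prior αⱼ + observed count nⱼ.
Posterior concentration: (10.7, 72.5, 38.5, 7.9), total = 129.6.
P(next = T1 | data) = α_{T1}/Σα = 0.0826.

0.0826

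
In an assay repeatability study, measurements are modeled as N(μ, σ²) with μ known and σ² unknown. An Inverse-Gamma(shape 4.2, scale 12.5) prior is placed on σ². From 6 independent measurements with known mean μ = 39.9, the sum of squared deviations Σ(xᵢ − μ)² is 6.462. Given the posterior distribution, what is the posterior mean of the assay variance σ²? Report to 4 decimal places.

2.5373

With known mean μ and an Inverse-Gamma(α, β) prior on σ², the Normal likelihood is conjugate: posterior is Inv-Gamma(α + n/2, β + Σ(xᵢ−μ)²/2).
Posterior: Inv-Gamma(4.2 + 6/2, 12.5 + 6.462/2) = Inv-Gamma(7.20, 15.7310).
E[σ²|data] = β/(α−1) = 15.7310/6.20 = 2.5373.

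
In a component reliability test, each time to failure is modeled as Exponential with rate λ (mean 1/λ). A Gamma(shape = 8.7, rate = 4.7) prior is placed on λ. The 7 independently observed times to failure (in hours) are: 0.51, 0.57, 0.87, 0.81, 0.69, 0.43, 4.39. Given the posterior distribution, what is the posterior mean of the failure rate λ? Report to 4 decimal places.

With a Gamma(shape α, rate β) prior on the exponential rate λ, the posterior after n observations with total T = Σxᵢ is Gamma(α+n, β+T).
Sum of observations T = 8.27 hours; n = 7.
Posterior: Gamma(8.7+7, 4.7+8.27) = Gamma(15.7, 12.97).
Posterior mean of λ = α/β = 15.7/12.97 = 1.2105.

1.2105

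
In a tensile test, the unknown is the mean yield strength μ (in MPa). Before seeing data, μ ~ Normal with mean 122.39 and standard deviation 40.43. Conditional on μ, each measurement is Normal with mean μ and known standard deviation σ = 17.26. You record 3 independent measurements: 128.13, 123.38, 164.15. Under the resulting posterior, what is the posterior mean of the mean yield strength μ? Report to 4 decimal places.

137.6276

For Normal data with known variance σ², a Normal(μ₀, σ₀²) prior on μ is conjugate. Posterior precision = 1/σ₀² + n/σ²; posterior mean is the precision-weighted average of μ₀ and x̄.
Σxᵢ = 128.13 + 123.38 + 164.15 = 415.66, so n·x̄ = 415.66.
σ₀² = 40.43² = 1634.5849, σ² = 17.26² = 297.9076; σ² + n·σ₀² = 297.9076 + 3·1634.5849 = 5201.6623.
Posterior mean = (μ₀/σ₀² + n·x̄/σ²)/(1/σ₀² + n/σ²) = (σ²·μ₀ + σ₀²·n·x̄)/(σ² + n·σ₀²) = (297.9076·122.39 + 1634.5849·415.66)/5201.6623 = 715892.470698/5201.6623 = 137.6276.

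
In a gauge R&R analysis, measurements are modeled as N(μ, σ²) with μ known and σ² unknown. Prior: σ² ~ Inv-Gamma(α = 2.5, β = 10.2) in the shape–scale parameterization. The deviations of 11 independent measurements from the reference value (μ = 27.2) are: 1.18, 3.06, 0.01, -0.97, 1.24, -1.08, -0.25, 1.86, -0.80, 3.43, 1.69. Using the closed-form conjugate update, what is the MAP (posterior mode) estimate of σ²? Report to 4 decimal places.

With known mean μ and an Inverse-Gamma(α, β) prior on σ², the Normal likelihood is conjugate: posterior is Inv-Gamma(α + n/2, β + Σ(xᵢ−μ)²/2).
Σ(xᵢ−μ)² = (1.18)² + (3.06)² + (0.01)² + (-0.97)² + (1.24)² + (-1.08)² + (-0.25)² + (1.86)² + (-0.80)² + (3.43)² + (1.69)² = 33.1841.
Posterior: Inv-Gamma(2.5 + 11/2, 10.2 + 33.1841/2) = Inv-Gamma(8.00, 26.79205).
Mode = β/(α+1) = 26.79205/9.00 = 2.9769.

2.9769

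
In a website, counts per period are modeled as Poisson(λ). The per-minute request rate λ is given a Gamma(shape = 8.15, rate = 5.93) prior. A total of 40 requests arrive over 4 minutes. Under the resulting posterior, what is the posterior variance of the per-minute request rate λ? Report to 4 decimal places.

0.4883

With a Gamma(shape α, rate β) prior, the Poisson likelihood is conjugate: the posterior is Gamma(α + ΣXᵢ, β + n).
Posterior: Gamma(α+S, β+n) = Gamma(8.15+40, 5.93+4) = Gamma(48.15, 9.93).
Var = α/β² = 48.15/9.93² = 0.4883.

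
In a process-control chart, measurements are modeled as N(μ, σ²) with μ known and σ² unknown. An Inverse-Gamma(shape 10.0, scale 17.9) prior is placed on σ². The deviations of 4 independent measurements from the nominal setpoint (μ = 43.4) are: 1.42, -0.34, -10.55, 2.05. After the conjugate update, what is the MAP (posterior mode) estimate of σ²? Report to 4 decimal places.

5.9014

With known mean μ and an Inverse-Gamma(α, β) prior on σ², the Normal likelihood is conjugate: posterior is Inv-Gamma(α + n/2, β + Σ(xᵢ−μ)²/2).
Σ(xᵢ−μ)² = (1.42)² + (-0.34)² + (-10.55)² + (2.05)² = 117.6370.
Posterior: Inv-Gamma(10.0 + 4/2, 17.9 + 117.6370/2) = Inv-Gamma(12.00, 76.71850).
Mode = β/(α+1) = 76.71850/13.00 = 5.9014.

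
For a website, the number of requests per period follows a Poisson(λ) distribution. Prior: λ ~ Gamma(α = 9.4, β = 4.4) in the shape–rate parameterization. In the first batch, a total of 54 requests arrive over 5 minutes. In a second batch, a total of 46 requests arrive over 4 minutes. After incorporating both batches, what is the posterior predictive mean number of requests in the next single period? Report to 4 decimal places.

With a Gamma(shape α, rate β) prior, the Poisson likelihood is conjugate: the posterior is Gamma(α + ΣXᵢ, β + n).
After batch 1: Gamma(α+S, β+n) = Gamma(9.4+54, 4.4+5) = Gamma(63.4, 9.4).
After batch 2: Gamma(α+S, β+n) = Gamma(63.4+46, 9.4+4) = Gamma(109.4, 13.4).
The predictive distribution for one future period is NegBinom with mean α/β = 8.1642.

8.1642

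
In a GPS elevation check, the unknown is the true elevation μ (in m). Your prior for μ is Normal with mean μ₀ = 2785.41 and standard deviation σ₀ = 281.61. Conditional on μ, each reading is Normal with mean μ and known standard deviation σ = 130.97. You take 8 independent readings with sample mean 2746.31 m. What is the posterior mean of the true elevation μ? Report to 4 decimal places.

For Normal data with known variance σ², a Normal(μ₀, σ₀²) prior on μ is conjugate. Posterior precision = 1/σ₀² + n/σ²; posterior mean is the precision-weighted average of μ₀ and x̄.
n·x̄ = 8·2746.31 = 21970.48.
σ₀² = 281.61² = 79304.1921, σ² = 130.97² = 17153.1409; σ² + n·σ₀² = 17153.1409 + 8·79304.1921 = 651586.6777.
Posterior mean = (μ₀/σ₀² + n·x̄/σ²)/(1/σ₀² + n/σ²) = (σ²·μ₀ + σ₀²·n·x̄)/(σ² + n·σ₀²) = (17153.1409·2785.41 + 79304.1921·21970.48)/651586.6777 = 1790129696.643477/651586.6777 = 2747.3393.

2747.3393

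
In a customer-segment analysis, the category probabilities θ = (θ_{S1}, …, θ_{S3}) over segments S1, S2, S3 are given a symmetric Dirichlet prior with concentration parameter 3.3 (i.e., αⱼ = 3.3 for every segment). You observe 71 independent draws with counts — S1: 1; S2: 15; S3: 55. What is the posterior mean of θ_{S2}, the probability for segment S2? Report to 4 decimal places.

The Dirichlet prior is conjugate to the Multinomial likelihood: each posterior αⱼ = prior αⱼ + observed count nⱼ.
Posterior concentration: (4.3, 18.3, 58.3), total = 80.9.
E[θ_{S2}|data] = α_{S2}/Σα = 18.3/80.9 = 0.2262.

0.2262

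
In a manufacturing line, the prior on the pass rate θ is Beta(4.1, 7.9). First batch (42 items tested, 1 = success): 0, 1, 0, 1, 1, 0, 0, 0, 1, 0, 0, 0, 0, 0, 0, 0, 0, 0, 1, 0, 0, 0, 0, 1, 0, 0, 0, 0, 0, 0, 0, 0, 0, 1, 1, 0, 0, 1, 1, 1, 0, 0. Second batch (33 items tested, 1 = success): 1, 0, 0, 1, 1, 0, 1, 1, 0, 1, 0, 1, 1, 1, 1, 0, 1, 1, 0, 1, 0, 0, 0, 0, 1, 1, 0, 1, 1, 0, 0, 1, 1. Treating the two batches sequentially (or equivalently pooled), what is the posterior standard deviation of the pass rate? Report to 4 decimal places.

0.0520

The Beta prior is conjugate to a Binomial/Bernoulli likelihood; the update adds successes to α and failures to β.
After batch 1: Beta(4.1+11, 7.9+31) = Beta(15.1, 38.9).
After batch 2: Beta(15.1+19, 38.9+14) = Beta(34.1, 52.9).
Var = αβ/((α+β)²(α+β+1)) = 34.1·52.9/(87.0²·88.0) = 0.00270825; SD = √0.00270825 = 0.0520.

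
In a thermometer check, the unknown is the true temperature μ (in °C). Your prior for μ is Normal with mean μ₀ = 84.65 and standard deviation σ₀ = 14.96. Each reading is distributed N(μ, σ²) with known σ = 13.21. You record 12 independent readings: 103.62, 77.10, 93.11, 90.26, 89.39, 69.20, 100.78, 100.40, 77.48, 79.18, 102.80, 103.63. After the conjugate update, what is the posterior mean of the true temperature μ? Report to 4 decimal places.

90.2174

For Normal data with known variance σ², a Normal(μ₀, σ₀²) prior on μ is conjugate. Posterior precision = 1/σ₀² + n/σ²; posterior mean is the precision-weighted average of μ₀ and x̄.
Σxᵢ = 103.62 + 77.10 + 93.11 + 90.26 + 89.39 + 69.20 + 100.78 + 100.40 + 77.48 + 79.18 + 102.80 + 103.63 = 1086.95, so n·x̄ = 1086.95.
σ₀² = 14.96² = 223.8016, σ² = 13.21² = 174.5041; σ² + n·σ₀² = 174.5041 + 12·223.8016 = 2860.1233.
Posterior mean = (μ₀/σ₀² + n·x̄/σ²)/(1/σ₀² + n/σ²) = (σ²·μ₀ + σ₀²·n·x̄)/(σ² + n·σ₀²) = (174.5041·84.65 + 223.8016·1086.95)/2860.1233 = 258032.921185/2860.1233 = 90.2174.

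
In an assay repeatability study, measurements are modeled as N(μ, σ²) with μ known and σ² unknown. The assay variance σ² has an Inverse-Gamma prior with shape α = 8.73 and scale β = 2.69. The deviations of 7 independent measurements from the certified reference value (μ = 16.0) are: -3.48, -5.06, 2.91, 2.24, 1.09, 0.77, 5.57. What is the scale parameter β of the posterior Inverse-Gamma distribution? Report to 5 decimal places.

With known mean μ and an Inverse-Gamma(α, β) prior on σ², the Normal likelihood is conjugate: posterior is Inv-Gamma(α + n/2, β + Σ(xᵢ−μ)²/2).
Σ(xᵢ−μ)² = (-3.48)² + (-5.06)² + (2.91)² + (2.24)² + (1.09)² + (0.77)² + (5.57)² = 84.0056.
Posterior: Inv-Gamma(8.73 + 7/2, 2.69 + 84.0056/2) = Inv-Gamma(12.23, 44.69280).
Posterior β = 44.69280.

44.69280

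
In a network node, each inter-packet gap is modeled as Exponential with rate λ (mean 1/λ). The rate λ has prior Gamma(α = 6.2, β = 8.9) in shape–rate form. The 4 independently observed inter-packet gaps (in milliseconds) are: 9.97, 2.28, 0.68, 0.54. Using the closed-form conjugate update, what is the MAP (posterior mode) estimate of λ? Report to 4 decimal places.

With a Gamma(shape α, rate β) prior on the exponential rate λ, the posterior after n observations with total T = Σxᵢ is Gamma(α+n, β+T).
Sum of observations T = 13.47 milliseconds; n = 4.
Posterior: Gamma(6.2+4, 8.9+13.47) = Gamma(10.2, 22.37).
Mode = (α−1)/β = 0.4113.

0.4113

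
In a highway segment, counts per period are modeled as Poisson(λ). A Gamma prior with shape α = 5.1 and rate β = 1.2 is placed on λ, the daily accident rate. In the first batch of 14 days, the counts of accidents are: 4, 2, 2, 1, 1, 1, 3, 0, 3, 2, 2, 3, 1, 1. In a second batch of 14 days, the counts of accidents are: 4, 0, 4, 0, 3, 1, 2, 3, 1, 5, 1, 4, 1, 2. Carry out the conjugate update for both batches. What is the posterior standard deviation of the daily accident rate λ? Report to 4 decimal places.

With a Gamma(shape α, rate β) prior, the Poisson likelihood is conjugate: the posterior is Gamma(α + ΣXᵢ, β + n).
Batch 1: sum of counts S = 26 over n = 14 days.
After batch 1: Gamma(α+S, β+n) = Gamma(5.1+26, 1.2+14) = Gamma(31.1, 15.2).
Batch 2: sum of counts S = 31 over n = 14 days.
After batch 2: Gamma(α+S, β+n) = Gamma(31.1+31, 15.2+14) = Gamma(62.1, 29.2).
SD = √α/β = √62.1/29.2 = 0.2699.

0.2699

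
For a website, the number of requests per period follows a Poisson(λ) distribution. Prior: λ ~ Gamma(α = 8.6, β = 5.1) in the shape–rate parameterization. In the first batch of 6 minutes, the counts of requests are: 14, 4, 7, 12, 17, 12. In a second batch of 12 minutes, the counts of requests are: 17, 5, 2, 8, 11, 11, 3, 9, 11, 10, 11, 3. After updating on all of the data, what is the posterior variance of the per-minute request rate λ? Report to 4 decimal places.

With a Gamma(shape α, rate β) prior, the Poisson likelihood is conjugate: the posterior is Gamma(α + ΣXᵢ, β + n).
Batch 1: sum of counts S = 66 over n = 6 minutes.
After batch 1: Gamma(α+S, β+n) = Gamma(8.6+66, 5.1+6) = Gamma(74.6, 11.1).
Batch 2: sum of counts S = 101 over n = 12 minutes.
After batch 2: Gamma(α+S, β+n) = Gamma(74.6+101, 11.1+12) = Gamma(175.6, 23.1).
Var = α/β² = 175.6/23.1² = 0.3291.

0.3291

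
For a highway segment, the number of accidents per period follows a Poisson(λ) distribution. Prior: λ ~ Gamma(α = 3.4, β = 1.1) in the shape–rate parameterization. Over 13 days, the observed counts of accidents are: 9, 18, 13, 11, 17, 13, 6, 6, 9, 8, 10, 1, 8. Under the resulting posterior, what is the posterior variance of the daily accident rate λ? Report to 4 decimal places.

With a Gamma(shape α, rate β) prior, the Poisson likelihood is conjugate: the posterior is Gamma(α + ΣXᵢ, β + n).
Sum of counts S = 129 over n = 13 days.
Posterior: Gamma(α+S, β+n) = Gamma(3.4+129, 1.1+13) = Gamma(132.4, 14.1).
Var = α/β² = 132.4/14.1² = 0.6660.

0.6660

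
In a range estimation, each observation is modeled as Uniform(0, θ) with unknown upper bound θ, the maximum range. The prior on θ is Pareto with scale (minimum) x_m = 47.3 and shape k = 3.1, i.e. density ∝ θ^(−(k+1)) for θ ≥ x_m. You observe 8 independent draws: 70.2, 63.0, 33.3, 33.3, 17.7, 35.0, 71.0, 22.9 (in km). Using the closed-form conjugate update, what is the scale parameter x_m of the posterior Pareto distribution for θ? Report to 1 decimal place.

A Pareto(scale x_m, shape k) prior on the upper bound θ of Uniform(0, θ) is conjugate: posterior is Pareto(max(x_m, max xᵢ), k + n).
Sample maximum = 71.0; prior scale x_m = 47.3 → posterior scale = max = 71.0.
Posterior shape = 3.1 + 8 = 11.1.
Posterior scale x_m = 71.0.

71.0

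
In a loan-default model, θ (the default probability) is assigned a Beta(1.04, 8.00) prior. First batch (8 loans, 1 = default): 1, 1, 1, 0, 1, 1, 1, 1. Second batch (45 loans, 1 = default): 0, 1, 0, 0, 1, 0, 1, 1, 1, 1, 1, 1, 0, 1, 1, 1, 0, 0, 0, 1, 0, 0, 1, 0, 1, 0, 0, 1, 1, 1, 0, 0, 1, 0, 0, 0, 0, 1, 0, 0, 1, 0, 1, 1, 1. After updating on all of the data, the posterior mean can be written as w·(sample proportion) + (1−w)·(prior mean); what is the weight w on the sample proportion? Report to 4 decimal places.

The Beta prior is conjugate to a Binomial/Bernoulli likelihood; the update adds successes to α and failures to β.
Total number of loans: n = 8 + 45 = 53.
Posterior mean = (α₀+k)/(α₀+β₀+n) = [n/(α₀+β₀+n)]·(k/n) + [(α₀+β₀)/(α₀+β₀+n)]·α₀/(α₀+β₀), so only n and the prior enter the weight.
The weight on the data is w = n/(α₀+β₀+n) = 53/(1.04+8.00+53) = 53/62.04 = 0.8543.

0.8543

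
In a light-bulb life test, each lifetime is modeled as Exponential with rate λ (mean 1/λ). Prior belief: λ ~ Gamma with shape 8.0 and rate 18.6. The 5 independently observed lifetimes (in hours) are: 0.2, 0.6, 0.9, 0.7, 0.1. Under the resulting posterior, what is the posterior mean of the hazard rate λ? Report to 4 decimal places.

With a Gamma(shape α, rate β) prior on the exponential rate λ, the posterior after n observations with total T = Σxᵢ is Gamma(α+n, β+T).
Sum of observations T = 2.5 hours; n = 5.
Posterior: Gamma(8.0+5, 18.6+2.5) = Gamma(13.0, 21.1).
Posterior mean of λ = α/β = 13.0/21.1 = 0.6161.

0.6161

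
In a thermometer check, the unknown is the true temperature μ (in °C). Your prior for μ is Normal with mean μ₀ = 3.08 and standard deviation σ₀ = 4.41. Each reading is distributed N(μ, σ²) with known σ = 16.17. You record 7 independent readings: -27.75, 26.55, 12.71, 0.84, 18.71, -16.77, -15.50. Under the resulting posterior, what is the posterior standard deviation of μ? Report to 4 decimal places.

3.5762

For Normal data with known variance σ², a Normal(μ₀, σ₀²) prior on μ is conjugate. Posterior precision = 1/σ₀² + n/σ²; posterior mean is the precision-weighted average of μ₀ and x̄.
σ₀² = 4.41² = 19.4481, σ² = 16.17² = 261.4689; σ² + n·σ₀² = 261.4689 + 7·19.4481 = 397.6056.
Posterior precision = 1/σ₀² + n/σ² = 1/19.4481 + 7/261.4689 = (σ² + n·σ₀²)/(σ₀²σ²) = 397.6056/(19.4481·261.4689); posterior variance σₙ² = σ₀²σ²/(σ² + n·σ₀²) = 19.4481·261.4689/397.6056 = 12.789240.
Posterior SD = √σₙ² = √(19.4481·261.4689/397.6056) = 3.5762.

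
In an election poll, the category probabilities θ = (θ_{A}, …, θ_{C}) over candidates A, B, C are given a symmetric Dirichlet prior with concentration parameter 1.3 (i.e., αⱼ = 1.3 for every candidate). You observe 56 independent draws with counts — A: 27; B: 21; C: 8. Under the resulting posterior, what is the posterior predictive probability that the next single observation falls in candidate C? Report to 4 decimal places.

The Dirichlet prior is conjugate to the Multinomial likelihood: each posterior αⱼ = prior αⱼ + observed count nⱼ.
Posterior concentration: (28.3, 22.3, 9.3), total = 59.9.
P(next = C | data) = α_{C}/Σα = 0.1553.

0.1553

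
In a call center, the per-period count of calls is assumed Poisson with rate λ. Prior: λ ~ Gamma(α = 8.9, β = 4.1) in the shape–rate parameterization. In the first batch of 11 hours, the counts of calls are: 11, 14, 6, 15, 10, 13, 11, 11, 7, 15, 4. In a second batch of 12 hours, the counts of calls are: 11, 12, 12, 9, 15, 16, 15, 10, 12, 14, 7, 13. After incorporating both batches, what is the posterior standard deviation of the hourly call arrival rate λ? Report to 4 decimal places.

With a Gamma(shape α, rate β) prior, the Poisson likelihood is conjugate: the posterior is Gamma(α + ΣXᵢ, β + n).
Batch 1: sum of counts S = 117 over n = 11 hours.
After batch 1: Gamma(α+S, β+n) = Gamma(8.9+117, 4.1+11) = Gamma(125.9, 15.1).
Batch 2: sum of counts S = 146 over n = 12 hours.
After batch 2: Gamma(α+S, β+n) = Gamma(125.9+146, 15.1+12) = Gamma(271.9, 27.1).
SD = √α/β = √271.9/27.1 = 0.6085.

0.6085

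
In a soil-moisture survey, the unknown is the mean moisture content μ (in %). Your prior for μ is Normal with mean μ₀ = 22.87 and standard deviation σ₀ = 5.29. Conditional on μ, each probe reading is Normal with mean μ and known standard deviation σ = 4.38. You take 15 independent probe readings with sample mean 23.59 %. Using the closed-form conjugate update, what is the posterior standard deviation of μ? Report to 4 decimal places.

For Normal data with known variance σ², a Normal(μ₀, σ₀²) prior on μ is conjugate. Posterior precision = 1/σ₀² + n/σ²; posterior mean is the precision-weighted average of μ₀ and x̄.
σ₀² = 5.29² = 27.9841, σ² = 4.38² = 19.1844; σ² + n·σ₀² = 19.1844 + 15·27.9841 = 438.9459.
Posterior precision = 1/σ₀² + n/σ² = 1/27.9841 + 15/19.1844 = (σ² + n·σ₀²)/(σ₀²σ²) = 438.9459/(27.9841·19.1844); posterior variance σₙ² = σ₀²σ²/(σ² + n·σ₀²) = 27.9841·19.1844/438.9459 = 1.223062.
Posterior SD = √σₙ² = √(27.9841·19.1844/438.9459) = 1.1059.

1.1059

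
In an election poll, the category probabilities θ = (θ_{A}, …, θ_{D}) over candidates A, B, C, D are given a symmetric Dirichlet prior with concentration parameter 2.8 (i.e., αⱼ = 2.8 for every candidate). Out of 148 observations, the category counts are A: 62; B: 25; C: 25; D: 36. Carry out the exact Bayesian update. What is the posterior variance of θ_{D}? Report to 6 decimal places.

The Dirichlet prior is conjugate to the Multinomial likelihood: each posterior αⱼ = prior αⱼ + observed count nⱼ.
Posterior concentration: (64.8, 27.8, 27.8, 38.8), total = 159.2.
Var[θ_j] = α_j(Σα−α_j)/((Σα)²(Σα+1)) = 38.8·120.4/(159.2²·160.2) = 0.001151.

0.001151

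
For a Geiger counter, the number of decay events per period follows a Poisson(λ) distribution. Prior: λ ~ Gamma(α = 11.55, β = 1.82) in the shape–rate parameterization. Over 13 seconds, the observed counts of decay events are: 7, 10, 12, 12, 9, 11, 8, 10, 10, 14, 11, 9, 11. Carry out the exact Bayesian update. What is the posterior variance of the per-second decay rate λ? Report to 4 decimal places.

0.6627

With a Gamma(shape α, rate β) prior, the Poisson likelihood is conjugate: the posterior is Gamma(α + ΣXᵢ, β + n).
Sum of counts S = 134 over n = 13 seconds.
Posterior: Gamma(α+S, β+n) = Gamma(11.55+134, 1.82+13) = Gamma(145.55, 14.82).
Var = α/β² = 145.55/14.82² = 0.6627.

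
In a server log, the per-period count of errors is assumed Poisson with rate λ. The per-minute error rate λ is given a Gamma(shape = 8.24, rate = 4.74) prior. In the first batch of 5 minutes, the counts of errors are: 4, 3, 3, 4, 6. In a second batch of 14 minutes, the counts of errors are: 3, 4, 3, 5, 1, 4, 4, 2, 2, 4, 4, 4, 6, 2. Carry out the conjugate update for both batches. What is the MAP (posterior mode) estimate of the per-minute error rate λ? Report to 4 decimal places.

3.1693

With a Gamma(shape α, rate β) prior, the Poisson likelihood is conjugate: the posterior is Gamma(α + ΣXᵢ, β + n).
Batch 1: sum of counts S = 20 over n = 5 minutes.
After batch 1: Gamma(α+S, β+n) = Gamma(8.24+20, 4.74+5) = Gamma(28.24, 9.74).
Batch 2: sum of counts S = 48 over n = 14 minutes.
After batch 2: Gamma(α+S, β+n) = Gamma(28.24+48, 9.74+14) = Gamma(76.24, 23.74).
Mode of Gamma(α,β) for α≥1 is (α−1)/β = 75.24/23.74 = 3.1693.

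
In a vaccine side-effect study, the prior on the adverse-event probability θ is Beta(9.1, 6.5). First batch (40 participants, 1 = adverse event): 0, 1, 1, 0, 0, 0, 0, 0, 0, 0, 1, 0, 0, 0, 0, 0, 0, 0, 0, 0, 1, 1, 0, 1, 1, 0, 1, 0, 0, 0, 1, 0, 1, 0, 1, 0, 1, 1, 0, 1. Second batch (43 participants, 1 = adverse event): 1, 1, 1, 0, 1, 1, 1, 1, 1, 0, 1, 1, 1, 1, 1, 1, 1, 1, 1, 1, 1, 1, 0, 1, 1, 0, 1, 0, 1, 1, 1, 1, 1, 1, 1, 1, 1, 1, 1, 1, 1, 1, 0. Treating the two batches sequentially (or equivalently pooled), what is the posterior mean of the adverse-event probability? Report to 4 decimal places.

The Beta prior is conjugate to a Binomial/Bernoulli likelihood; the update adds successes to α and failures to β.
After batch 1: Beta(9.1+14, 6.5+26) = Beta(23.1, 32.5).
After batch 2: Beta(23.1+37, 32.5+6) = Beta(60.1, 38.5).
Posterior mean = α/(α+β) = 60.1/98.6 = 0.6095.

0.6095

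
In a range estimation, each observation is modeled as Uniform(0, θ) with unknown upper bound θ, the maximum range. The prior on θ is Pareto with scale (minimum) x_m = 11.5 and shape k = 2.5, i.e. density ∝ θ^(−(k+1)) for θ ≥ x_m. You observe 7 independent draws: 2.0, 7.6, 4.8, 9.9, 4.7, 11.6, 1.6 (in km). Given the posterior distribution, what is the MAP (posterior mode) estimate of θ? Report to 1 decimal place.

11.6

A Pareto(scale x_m, shape k) prior on the upper bound θ of Uniform(0, θ) is conjugate: posterior is Pareto(max(x_m, max xᵢ), k + n).
Sample maximum = 11.6; prior scale x_m = 11.5 → posterior scale = max = 11.6.
Posterior shape = 2.5 + 7 = 9.5.
The Pareto density is decreasing on [x_m, ∞), so the mode is x_m = 11.6.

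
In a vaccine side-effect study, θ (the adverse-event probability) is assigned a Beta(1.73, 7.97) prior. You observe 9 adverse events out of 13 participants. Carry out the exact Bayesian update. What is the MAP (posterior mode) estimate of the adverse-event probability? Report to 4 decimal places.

The Beta prior is conjugate to a Binomial/Bernoulli likelihood; the update adds successes to α and failures to β.
Posterior: Beta(α+k, β+n−k) = Beta(1.73+9, 7.97+4) = Beta(10.73, 11.97).
Mode of Beta(a,b) for a,b>1 is (a−1)/(a+b−2) = 9.73/20.70 = 0.4700.

0.4700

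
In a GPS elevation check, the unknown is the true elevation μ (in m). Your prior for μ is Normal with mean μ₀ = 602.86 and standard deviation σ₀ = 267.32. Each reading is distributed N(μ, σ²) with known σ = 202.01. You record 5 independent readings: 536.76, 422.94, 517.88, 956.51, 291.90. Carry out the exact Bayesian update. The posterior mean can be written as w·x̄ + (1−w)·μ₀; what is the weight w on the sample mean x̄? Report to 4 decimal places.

0.8975

For Normal data with known variance σ², a Normal(μ₀, σ₀²) prior on μ is conjugate. Posterior precision = 1/σ₀² + n/σ²; posterior mean is the precision-weighted average of μ₀ and x̄.
σ₀² = 267.32² = 71459.9824, σ² = 202.01² = 40808.0401. Prior precision 1/σ₀² = 1/71459.9824; data precision n/σ² = 5/40808.0401.
w = (n/σ²)/(1/σ₀² + n/σ²) = n·σ₀²/(σ² + n·σ₀²) = 5·71459.9824/(40808.0401 + 5·71459.9824) = 357299.912/398107.9521 = 0.8975.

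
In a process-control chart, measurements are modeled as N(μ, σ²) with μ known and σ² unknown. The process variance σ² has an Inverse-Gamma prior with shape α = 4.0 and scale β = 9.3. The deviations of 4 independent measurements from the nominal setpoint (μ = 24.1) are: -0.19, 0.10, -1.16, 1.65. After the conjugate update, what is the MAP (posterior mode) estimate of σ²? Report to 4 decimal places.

With known mean μ and an Inverse-Gamma(α, β) prior on σ², the Normal likelihood is conjugate: posterior is Inv-Gamma(α + n/2, β + Σ(xᵢ−μ)²/2).
Σ(xᵢ−μ)² = (-0.19)² + (0.10)² + (-1.16)² + (1.65)² = 4.1142.
Posterior: Inv-Gamma(4.0 + 4/2, 9.3 + 4.1142/2) = Inv-Gamma(6.00, 11.35710).
Mode = β/(α+1) = 11.35710/7.00 = 1.6224.

1.6224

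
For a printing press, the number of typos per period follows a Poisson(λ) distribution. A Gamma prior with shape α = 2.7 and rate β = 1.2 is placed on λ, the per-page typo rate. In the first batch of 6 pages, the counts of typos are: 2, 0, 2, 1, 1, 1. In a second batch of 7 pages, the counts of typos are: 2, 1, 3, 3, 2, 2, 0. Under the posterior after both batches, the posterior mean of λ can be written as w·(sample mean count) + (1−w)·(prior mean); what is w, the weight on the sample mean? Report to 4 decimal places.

0.9155

With a Gamma(shape α, rate β) prior, the Poisson likelihood is conjugate: the posterior is Gamma(α + ΣXᵢ, β + n).
Total number of pages: n = 6 + 7 = 13.
Posterior mean = (α₀+S)/(β₀+n) = [n/(β₀+n)]·(S/n) + [β₀/(β₀+n)]·(α₀/β₀), so only n and β₀ enter the weight.
Weight on data w = n/(β₀+n) = 13/(1.2+13) = 13/14.2 = 0.9155.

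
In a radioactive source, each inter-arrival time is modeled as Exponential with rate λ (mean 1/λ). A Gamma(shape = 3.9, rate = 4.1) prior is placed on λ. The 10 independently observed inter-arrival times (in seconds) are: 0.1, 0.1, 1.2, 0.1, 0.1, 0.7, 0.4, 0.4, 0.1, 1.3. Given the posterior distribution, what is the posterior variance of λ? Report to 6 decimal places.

0.187939

With a Gamma(shape α, rate β) prior on the exponential rate λ, the posterior after n observations with total T = Σxᵢ is Gamma(α+n, β+T).
Sum of observations T = 4.5 seconds; n = 10.
Posterior: Gamma(3.9+10, 4.1+4.5) = Gamma(13.9, 8.6).
Var = α/β² = 0.187939.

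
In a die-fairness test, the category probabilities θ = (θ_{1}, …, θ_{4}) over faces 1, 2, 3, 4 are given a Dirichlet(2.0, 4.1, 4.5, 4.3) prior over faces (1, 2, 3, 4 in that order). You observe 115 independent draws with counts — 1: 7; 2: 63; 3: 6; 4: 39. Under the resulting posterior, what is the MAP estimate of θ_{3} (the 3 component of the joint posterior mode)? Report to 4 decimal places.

0.0755

The Dirichlet prior is conjugate to the Multinomial likelihood: each posterior αⱼ = prior αⱼ + observed count nⱼ.
Posterior concentration: (9.0, 67.1, 10.5, 43.3), total = 129.9.
Joint mode component: (α_{3}−1)/(Σα−K) = 9.5/125.9 = 0.0755.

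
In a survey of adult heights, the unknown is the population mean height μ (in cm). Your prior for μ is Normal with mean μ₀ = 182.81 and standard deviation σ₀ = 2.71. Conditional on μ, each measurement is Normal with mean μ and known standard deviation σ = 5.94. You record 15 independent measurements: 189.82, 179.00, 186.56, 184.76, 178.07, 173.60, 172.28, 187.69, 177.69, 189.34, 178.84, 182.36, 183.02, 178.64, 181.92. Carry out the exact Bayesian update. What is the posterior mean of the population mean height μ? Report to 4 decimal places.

For Normal data with known variance σ², a Normal(μ₀, σ₀²) prior on μ is conjugate. Posterior precision = 1/σ₀² + n/σ²; posterior mean is the precision-weighted average of μ₀ and x̄.
Σxᵢ = 189.82 + 179.00 + 186.56 + 184.76 + 178.07 + 173.60 + 172.28 + 187.69 + 177.69 + 189.34 + 178.84 + 182.36 + 183.02 + 178.64 + 181.92 = 2723.59, so n·x̄ = 2723.59.
σ₀² = 2.71² = 7.3441, σ² = 5.94² = 35.2836; σ² + n·σ₀² = 35.2836 + 15·7.3441 = 145.4451.
Posterior mean = (μ₀/σ₀² + n·x̄/σ²)/(1/σ₀² + n/σ²) = (σ²·μ₀ + σ₀²·n·x̄)/(σ² + n·σ₀²) = (35.2836·182.81 + 7.3441·2723.59)/145.4451 = 26452.512235/145.4451 = 181.8728.

181.8728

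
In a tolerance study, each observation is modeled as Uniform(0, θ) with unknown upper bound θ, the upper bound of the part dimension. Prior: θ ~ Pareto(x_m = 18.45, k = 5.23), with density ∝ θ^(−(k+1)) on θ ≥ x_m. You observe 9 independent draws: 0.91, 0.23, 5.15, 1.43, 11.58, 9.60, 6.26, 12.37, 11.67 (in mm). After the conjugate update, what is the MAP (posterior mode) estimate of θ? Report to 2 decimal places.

A Pareto(scale x_m, shape k) prior on the upper bound θ of Uniform(0, θ) is conjugate: posterior is Pareto(max(x_m, max xᵢ), k + n).
Sample maximum = 12.37; prior scale x_m = 18.45 → posterior scale = max = 18.45.
Posterior shape = 5.23 + 9 = 14.23.
The Pareto density is decreasing on [x_m, ∞), so the mode is x_m = 18.45.

18.45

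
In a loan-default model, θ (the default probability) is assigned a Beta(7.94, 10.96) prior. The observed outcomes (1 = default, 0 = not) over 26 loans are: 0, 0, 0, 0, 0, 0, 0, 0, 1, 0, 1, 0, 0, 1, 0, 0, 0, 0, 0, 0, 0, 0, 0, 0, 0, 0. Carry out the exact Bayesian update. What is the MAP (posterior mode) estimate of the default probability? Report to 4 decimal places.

The Beta prior is conjugate to a Binomial/Bernoulli likelihood; the update adds successes to α and failures to β.
Posterior: Beta(α+k, β+n−k) = Beta(7.94+3, 10.96+23) = Beta(10.94, 33.96).
Mode of Beta(a,b) for a,b>1 is (a−1)/(a+b−2) = 9.94/42.90 = 0.2317.

0.2317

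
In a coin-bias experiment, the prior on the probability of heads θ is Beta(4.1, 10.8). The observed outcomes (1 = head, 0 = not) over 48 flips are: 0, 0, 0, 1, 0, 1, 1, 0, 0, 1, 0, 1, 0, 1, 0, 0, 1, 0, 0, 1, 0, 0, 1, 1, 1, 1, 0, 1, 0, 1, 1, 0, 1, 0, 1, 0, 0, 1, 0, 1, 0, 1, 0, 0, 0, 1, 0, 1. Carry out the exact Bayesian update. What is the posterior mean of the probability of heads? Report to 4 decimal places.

The Beta prior is conjugate to a Binomial/Bernoulli likelihood; the update adds successes to α and failures to β.
Posterior: Beta(α+k, β+n−k) = Beta(4.1+22, 10.8+26) = Beta(26.1, 36.8).
Posterior mean = α/(α+β) = 26.1/62.9 = 0.4149.

0.4149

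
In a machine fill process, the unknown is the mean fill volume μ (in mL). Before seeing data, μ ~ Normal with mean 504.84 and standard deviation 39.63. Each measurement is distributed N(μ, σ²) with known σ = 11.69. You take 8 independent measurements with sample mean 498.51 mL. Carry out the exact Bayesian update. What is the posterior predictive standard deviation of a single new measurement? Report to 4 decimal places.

12.3917

For Normal data with known variance σ², a Normal(μ₀, σ₀²) prior on μ is conjugate. Posterior precision = 1/σ₀² + n/σ²; posterior mean is the precision-weighted average of μ₀ and x̄.
σ₀² = 39.63² = 1570.5369, σ² = 11.69² = 136.6561; σ² + n·σ₀² = 136.6561 + 8·1570.5369 = 12700.9513.
Posterior precision = 1/σ₀² + n/σ² = 1/1570.5369 + 8/136.6561 = (σ² + n·σ₀²)/(σ₀²σ²) = 12700.9513/(1570.5369·136.6561); posterior variance σₙ² = σ₀²σ²/(σ² + n·σ₀²) = 1570.5369·136.6561/12700.9513 = 16.898218.
Predictive variance for one new observation = σₙ² + σ² = 1570.5369·136.6561/12700.9513 + 136.6561 = σ²·(σ₀² + 12700.9513)/12700.9513 = 136.6561·14271.4882/12700.9513 = 153.554318; SD = √(136.6561·14271.4882/12700.9513) = 12.3917.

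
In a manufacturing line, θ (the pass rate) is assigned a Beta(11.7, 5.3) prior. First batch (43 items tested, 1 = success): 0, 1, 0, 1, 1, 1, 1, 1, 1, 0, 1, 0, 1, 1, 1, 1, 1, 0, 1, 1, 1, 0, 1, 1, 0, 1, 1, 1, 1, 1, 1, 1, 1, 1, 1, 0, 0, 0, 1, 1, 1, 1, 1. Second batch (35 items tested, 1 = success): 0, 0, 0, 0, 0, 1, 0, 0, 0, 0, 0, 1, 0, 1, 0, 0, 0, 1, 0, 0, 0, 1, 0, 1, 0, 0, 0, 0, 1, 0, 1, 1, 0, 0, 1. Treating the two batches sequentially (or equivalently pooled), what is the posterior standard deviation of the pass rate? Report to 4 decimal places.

0.0504

The Beta prior is conjugate to a Binomial/Bernoulli likelihood; the update adds successes to α and failures to β.
After batch 1: Beta(11.7+33, 5.3+10) = Beta(44.7, 15.3).
After batch 2: Beta(44.7+10, 15.3+25) = Beta(54.7, 40.3).
Var = αβ/((α+β)²(α+β+1)) = 54.7·40.3/(95.0²·96.0) = 0.00254433; SD = √0.00254433 = 0.0504.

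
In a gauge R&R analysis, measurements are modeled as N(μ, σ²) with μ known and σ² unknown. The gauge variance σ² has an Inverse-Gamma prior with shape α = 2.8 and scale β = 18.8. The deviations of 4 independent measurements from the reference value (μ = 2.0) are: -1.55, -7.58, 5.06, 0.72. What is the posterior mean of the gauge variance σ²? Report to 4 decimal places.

16.2606

With known mean μ and an Inverse-Gamma(α, β) prior on σ², the Normal likelihood is conjugate: posterior is Inv-Gamma(α + n/2, β + Σ(xᵢ−μ)²/2).
Σ(xᵢ−μ)² = (-1.55)² + (-7.58)² + (5.06)² + (0.72)² = 85.9809.
Posterior: Inv-Gamma(2.8 + 4/2, 18.8 + 85.9809/2) = Inv-Gamma(4.80, 61.79045).
E[σ²|data] = β/(α−1) = 61.79045/3.80 = 16.2606.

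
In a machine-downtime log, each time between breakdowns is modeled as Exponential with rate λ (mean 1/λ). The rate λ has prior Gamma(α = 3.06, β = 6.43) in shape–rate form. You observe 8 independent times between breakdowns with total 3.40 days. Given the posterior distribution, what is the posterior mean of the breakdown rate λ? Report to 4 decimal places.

With a Gamma(shape α, rate β) prior on the exponential rate λ, the posterior after n observations with total T = Σxᵢ is Gamma(α+n, β+T).
Posterior: Gamma(3.06+8, 6.43+3.40) = Gamma(11.06, 9.83).
Posterior mean of λ = α/β = 11.06/9.83 = 1.1251.

1.1251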